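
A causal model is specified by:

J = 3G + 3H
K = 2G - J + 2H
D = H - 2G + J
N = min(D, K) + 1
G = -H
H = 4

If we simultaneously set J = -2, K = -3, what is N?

-2

Setting J = -2, K = -3 by intervention discards those variables' equations.
G = -H  [with H=4]  = -4
D = H - 2G + J  [with H=4, G=-4, J=-2]  = 10
N = min(D, K) + 1  [with D=10, K=-3]  = -2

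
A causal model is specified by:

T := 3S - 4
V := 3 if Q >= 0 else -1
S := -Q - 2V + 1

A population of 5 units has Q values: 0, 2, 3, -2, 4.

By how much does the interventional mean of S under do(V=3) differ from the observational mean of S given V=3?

Every unit gets V=3 under the intervention. S values become -5, -7, -8, -3, -9; E[S|do(V=3)] = -6.4.
Observing V=3 restricts to units where V's equation naturally yields 3: Q ∈ {0, 2, 3, 4}. In that subpopulation S = -5, -7, -8, -9, mean -7.25.
Difference = -6.4 − (-7.25) = 0.85.

0.85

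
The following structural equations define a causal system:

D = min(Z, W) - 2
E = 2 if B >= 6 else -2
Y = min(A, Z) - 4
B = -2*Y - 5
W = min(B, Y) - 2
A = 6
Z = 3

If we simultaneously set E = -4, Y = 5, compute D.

-19

Setting E = -4, Y = 5 by intervention discards those variables' equations.
B = -2*Y - 5  [with Y=5]  = -15
W = min(B, Y) - 2  [with B=-15, Y=5]  = -17
D = min(Z, W) - 2  [with Z=3, W=-17]  = -19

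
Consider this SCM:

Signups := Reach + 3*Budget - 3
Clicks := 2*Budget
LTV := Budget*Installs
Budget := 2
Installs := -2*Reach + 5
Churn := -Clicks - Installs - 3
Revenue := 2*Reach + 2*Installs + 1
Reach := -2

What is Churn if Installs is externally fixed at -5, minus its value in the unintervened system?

14

Under do(Installs=-5), the mechanism Installs := -2*Reach + 5 is discarded; Installs is fixed at -5.
Clicks = 2*Budget  [with Budget=2]  = 4
Churn = -Clicks - Installs - 3  [with Clicks=4, Installs=-5]  = -2
Without intervention: Clicks = 2*Budget  [with Budget=2]  = 4; Installs = -2*Reach + 5  [with Reach=-2]  = 9; Churn = -Clicks - Installs - 3  [with Clicks=4, Installs=9]  = -16.
Change = -2 − (-16) = 14.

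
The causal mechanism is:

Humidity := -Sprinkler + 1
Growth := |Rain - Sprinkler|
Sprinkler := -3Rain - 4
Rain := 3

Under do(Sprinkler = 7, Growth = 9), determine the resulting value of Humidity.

Setting Sprinkler = 7, Growth = 9 by intervention discards those variables' equations.
Humidity = -Sprinkler + 1  [with Sprinkler=7]  = -6

-6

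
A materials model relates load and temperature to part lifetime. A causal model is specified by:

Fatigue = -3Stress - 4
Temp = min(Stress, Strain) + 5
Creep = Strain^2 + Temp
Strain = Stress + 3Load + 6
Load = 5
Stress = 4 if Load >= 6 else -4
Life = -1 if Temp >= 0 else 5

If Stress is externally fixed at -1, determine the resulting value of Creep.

404

do(Stress=-1) replaces the equation Stress = 4 if Load >= 6 else -4 with the constant Stress = -1.
Strain = Stress + 3Load + 6  [with Stress=-1, Load=5]  = 20
Temp = min(Stress, Strain) + 5  [with Stress=-1, Strain=20]  = 4
Creep = Strain^2 + Temp  [with Strain=20, Temp=4]  = 404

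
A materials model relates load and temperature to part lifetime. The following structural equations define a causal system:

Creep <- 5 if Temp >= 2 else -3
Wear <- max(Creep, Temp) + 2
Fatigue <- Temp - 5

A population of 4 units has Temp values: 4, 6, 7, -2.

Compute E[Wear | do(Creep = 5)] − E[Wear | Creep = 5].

Every unit gets Creep=5 under the intervention. Wear values become 7, 8, 9, 7; E[Wear|do(Creep=5)] = 7.75.
Conditioning on Creep=5 selects the 3 unit(s) with Temp ∈ {4, 6, 7}. Their Wear values: 7, 8, 9. Mean = 8.
Difference = 7.75 − 8 = -0.25.

-0.25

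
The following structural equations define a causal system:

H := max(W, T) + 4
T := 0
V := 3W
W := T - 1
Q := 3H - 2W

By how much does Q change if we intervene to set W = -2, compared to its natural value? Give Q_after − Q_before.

Under do(W=-2), the mechanism W := T - 1 is discarded; W is fixed at -2.
H = max(W, T) + 4  [with W=-2, T=0]  = 4
Q = 3H - 2W  [with H=4, W=-2]  = 16
Without intervention: W = T - 1  [with T=0]  = -1; H = max(W, T) + 4  [with W=-1, T=0]  = 4; Q = 3H - 2W  [with H=4, W=-1]  = 14.
Change = 16 − 14 = 2.

2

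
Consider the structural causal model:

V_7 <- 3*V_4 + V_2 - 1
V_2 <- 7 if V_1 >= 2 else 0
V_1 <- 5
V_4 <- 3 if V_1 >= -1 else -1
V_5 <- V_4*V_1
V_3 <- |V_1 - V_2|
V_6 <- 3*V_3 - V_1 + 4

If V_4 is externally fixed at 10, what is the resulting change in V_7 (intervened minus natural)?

The intervention breaks the incoming arrows to V_4: V_4 <- 3 if V_1 >= -1 else -1 no longer applies, and V_4 = 10.
V_2 = 7 if V_1 >= 2 else 0  [with V_1=5]  = 7
V_7 = 3*V_4 + V_2 - 1  [with V_4=10, V_2=7]  = 36
Without intervention: V_2 = 7 if V_1 >= 2 else 0  [with V_1=5]  = 7; V_4 = 3 if V_1 >= -1 else -1  [with V_1=5]  = 3; V_7 = 3*V_4 + V_2 - 1  [with V_4=3, V_2=7]  = 15.
Change = 36 − 15 = 21.

21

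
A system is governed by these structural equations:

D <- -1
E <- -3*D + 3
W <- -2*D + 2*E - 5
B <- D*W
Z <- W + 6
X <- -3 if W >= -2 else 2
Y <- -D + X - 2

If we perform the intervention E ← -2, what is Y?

1

Under do(E=-2), the mechanism E <- -3*D + 3 is discarded; E is fixed at -2.
W = -2*D + 2*E - 5  [with D=-1, E=-2]  = -7
X = -3 if W >= -2 else 2  [with W=-7]  = 2
Y = -D + X - 2  [with D=-1, X=2]  = 1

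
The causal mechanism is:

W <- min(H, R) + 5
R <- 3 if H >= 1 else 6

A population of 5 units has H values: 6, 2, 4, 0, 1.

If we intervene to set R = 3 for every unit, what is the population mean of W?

Under do(R=3), R's equation is replaced by R=3 for every unit. Per-unit W: 8, 7, 8, 5, 6. Mean = 6.8.

6.8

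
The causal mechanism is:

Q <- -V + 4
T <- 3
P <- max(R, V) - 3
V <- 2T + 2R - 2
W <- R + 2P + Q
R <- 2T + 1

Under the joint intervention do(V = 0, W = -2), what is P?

Setting V = 0, W = -2 by intervention discards those variables' equations.
R = 2T + 1  [with T=3]  = 7
P = max(R, V) - 3  [with R=7, V=0]  = 4

4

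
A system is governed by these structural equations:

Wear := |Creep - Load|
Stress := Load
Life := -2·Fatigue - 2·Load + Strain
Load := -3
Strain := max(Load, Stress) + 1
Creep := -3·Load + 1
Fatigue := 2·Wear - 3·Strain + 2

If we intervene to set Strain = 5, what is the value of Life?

The intervention breaks the incoming arrows to Strain: Strain := max(Load, Stress) + 1 no longer applies, and Strain = 5.
Creep = -3·Load + 1  [with Load=-3]  = 10
Wear = |Creep - Load|  [with Creep=10, Load=-3]  = 13
Fatigue = 2·Wear - 3·Strain + 2  [with Wear=13, Strain=5]  = 13
Life = -2·Fatigue - 2·Load + Strain  [with Fatigue=13, Load=-3, Strain=5]  = -15

-15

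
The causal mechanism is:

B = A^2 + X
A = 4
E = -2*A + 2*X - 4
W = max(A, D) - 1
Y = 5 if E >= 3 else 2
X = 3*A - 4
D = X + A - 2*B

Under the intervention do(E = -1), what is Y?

Under do(E=-1), the mechanism E = -2*A + 2*X - 4 is discarded; E is fixed at -1.
Y = 5 if E >= 3 else 2  [with E=-1]  = 2

2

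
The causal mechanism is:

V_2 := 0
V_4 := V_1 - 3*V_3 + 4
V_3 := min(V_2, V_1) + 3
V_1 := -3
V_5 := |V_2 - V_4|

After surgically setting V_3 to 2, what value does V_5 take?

do(V_3=2) replaces the equation V_3 := min(V_2, V_1) + 3 with the constant V_3 = 2.
V_4 = V_1 - 3*V_3 + 4  [with V_1=-3, V_3=2]  = -5
V_5 = |V_2 - V_4|  [with V_2=0, V_4=-5]  = 5

5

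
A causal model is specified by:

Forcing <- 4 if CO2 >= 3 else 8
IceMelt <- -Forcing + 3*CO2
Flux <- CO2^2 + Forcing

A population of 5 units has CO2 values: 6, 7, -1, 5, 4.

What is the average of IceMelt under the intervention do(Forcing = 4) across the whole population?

8.6

do(Forcing=4) breaks Forcing's dependence on CO2. With Forcing=4 fixed, IceMelt across the units is 14, 17, -7, 11, 8, mean 8.6.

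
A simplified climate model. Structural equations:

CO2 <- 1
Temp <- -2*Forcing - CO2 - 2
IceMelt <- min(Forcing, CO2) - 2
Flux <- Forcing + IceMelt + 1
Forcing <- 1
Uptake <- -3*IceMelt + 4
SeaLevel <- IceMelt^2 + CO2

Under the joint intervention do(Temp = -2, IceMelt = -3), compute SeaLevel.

Setting Temp = -2, IceMelt = -3 by intervention discards those variables' equations.
SeaLevel = IceMelt^2 + CO2  [with IceMelt=-3, CO2=1]  = 10

10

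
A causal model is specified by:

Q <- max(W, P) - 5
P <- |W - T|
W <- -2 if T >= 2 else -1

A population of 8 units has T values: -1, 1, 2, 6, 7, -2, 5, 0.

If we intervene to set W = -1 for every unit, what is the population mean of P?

do(W=-1) breaks W's dependence on T. With W=-1 fixed, P across the units is 0, 2, 3, 7, 8, 1, 6, 1, mean 3.5.

3.5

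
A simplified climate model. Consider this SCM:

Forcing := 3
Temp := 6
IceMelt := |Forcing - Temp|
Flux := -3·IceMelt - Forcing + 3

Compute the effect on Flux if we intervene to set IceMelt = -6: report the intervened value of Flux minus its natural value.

27

The intervention breaks the incoming arrows to IceMelt: IceMelt := |Forcing - Temp| no longer applies, and IceMelt = -6.
Flux = -3·IceMelt - Forcing + 3  [with IceMelt=-6, Forcing=3]  = 18
Without intervention: IceMelt = |Forcing - Temp|  [with Forcing=3, Temp=6]  = 3; Flux = -3·IceMelt - Forcing + 3  [with IceMelt=3, Forcing=3]  = -9.
Change = 18 − (-9) = 27.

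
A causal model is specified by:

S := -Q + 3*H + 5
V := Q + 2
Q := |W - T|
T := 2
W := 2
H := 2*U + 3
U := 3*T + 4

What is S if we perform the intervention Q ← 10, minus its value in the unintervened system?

The intervention breaks the incoming arrows to Q: Q := |W - T| no longer applies, and Q = 10.
U = 3*T + 4  [with T=2]  = 10
H = 2*U + 3  [with U=10]  = 23
S = -Q + 3*H + 5  [with Q=10, H=23]  = 64
Without intervention: Q = |W - T|  [with W=2, T=2]  = 0; U = 3*T + 4  [with T=2]  = 10; H = 2*U + 3  [with U=10]  = 23; S = -Q + 3*H + 5  [with Q=0, H=23]  = 74.
Change = 64 − 74 = -10.

-10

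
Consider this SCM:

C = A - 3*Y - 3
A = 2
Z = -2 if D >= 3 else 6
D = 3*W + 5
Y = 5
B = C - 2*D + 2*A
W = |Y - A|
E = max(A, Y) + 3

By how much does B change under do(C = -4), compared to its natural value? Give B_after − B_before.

Intervening sets C = -4 and removes its equation (C = A - 3*Y - 3).
W = |Y - A|  [with Y=5, A=2]  = 3
D = 3*W + 5  [with W=3]  = 14
B = C - 2*D + 2*A  [with C=-4, D=14, A=2]  = -28
Without intervention: W = |Y - A|  [with Y=5, A=2]  = 3; D = 3*W + 5  [with W=3]  = 14; C = A - 3*Y - 3  [with A=2, Y=5]  = -16; B = C - 2*D + 2*A  [with C=-16, D=14, A=2]  = -40.
Change = -28 − (-40) = 12.

12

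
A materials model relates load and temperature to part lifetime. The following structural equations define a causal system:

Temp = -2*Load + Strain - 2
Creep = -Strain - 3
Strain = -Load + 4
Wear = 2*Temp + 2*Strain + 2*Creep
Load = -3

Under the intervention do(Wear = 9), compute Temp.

11

do(Wear=9) replaces the equation Wear = 2*Temp + 2*Strain + 2*Creep with the constant Wear = 9.
Temp is not downstream of the intervention, so its value is determined by the original equations.
Strain = -Load + 4  [with Load=-3]  = 7
Temp = -2*Load + Strain - 2  [with Load=-3, Strain=7]  = 11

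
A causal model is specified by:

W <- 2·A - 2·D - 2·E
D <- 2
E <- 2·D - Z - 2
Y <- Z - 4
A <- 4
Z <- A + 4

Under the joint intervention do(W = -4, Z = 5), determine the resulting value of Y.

1

The joint intervention fixes W = -4, Z = 5, removing each variable's own equation.
Y = Z - 4  [with Z=5]  = 1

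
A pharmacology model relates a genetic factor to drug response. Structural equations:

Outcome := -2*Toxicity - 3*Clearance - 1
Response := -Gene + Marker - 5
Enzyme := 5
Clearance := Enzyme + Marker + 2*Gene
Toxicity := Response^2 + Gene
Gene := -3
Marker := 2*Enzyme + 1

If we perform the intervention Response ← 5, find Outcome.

The intervention breaks the incoming arrows to Response: Response := -Gene + Marker - 5 no longer applies, and Response = 5.
Marker = 2*Enzyme + 1  [with Enzyme=5]  = 11
Toxicity = Response^2 + Gene  [with Response=5, Gene=-3]  = 22
Clearance = Enzyme + Marker + 2*Gene  [with Enzyme=5, Marker=11, Gene=-3]  = 10
Outcome = -2*Toxicity - 3*Clearance - 1  [with Toxicity=22, Clearance=10]  = -75

-75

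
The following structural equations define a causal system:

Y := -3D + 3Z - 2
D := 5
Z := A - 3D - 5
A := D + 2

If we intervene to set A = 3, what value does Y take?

-68

Under do(A=3), the mechanism A := D + 2 is discarded; A is fixed at 3.
Z = A - 3D - 5  [with A=3, D=5]  = -17
Y = -3D + 3Z - 2  [with D=5, Z=-17]  = -68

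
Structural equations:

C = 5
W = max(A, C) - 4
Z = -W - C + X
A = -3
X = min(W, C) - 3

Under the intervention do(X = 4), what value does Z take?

Intervening sets X = 4 and removes its equation (X = min(W, C) - 3).
W = max(A, C) - 4  [with A=-3, C=5]  = 1
Z = -W - C + X  [with W=1, C=5, X=4]  = -2

-2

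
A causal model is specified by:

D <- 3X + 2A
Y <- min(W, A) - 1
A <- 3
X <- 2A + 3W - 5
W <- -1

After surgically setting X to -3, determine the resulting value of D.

do(X=-3) replaces the equation X <- 2A + 3W - 5 with the constant X = -3.
D = 3X + 2A  [with X=-3, A=3]  = -3

-3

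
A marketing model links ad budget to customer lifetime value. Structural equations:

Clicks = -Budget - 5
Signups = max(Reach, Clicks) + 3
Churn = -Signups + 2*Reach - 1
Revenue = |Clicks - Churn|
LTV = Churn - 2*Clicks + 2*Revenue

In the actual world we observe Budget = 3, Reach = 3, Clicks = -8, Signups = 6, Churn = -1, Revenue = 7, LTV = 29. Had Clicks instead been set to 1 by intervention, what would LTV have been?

The intervention breaks the incoming arrows to Clicks: Clicks = -Budget - 5 no longer applies, and Clicks = 1.
Signups = max(Reach, Clicks) + 3  [with Reach=3, Clicks=1]  = 6
Churn = -Signups + 2*Reach - 1  [with Signups=6, Reach=3]  = -1
Revenue = |Clicks - Churn|  [with Clicks=1, Churn=-1]  = 2
LTV = Churn - 2*Clicks + 2*Revenue  [with Churn=-1, Clicks=1, Revenue=2]  = 1

1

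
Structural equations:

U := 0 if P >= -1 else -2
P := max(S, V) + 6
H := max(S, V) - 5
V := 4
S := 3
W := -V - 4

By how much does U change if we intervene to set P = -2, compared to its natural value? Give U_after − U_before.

The intervention breaks the incoming arrows to P: P := max(S, V) + 6 no longer applies, and P = -2.
U = 0 if P >= -1 else -2  [with P=-2]  = -2
Without intervention: P = max(S, V) + 6  [with S=3, V=4]  = 10; U = 0 if P >= -1 else -2  [with P=10]  = 0.
Change = -2 − 0 = -2.

-2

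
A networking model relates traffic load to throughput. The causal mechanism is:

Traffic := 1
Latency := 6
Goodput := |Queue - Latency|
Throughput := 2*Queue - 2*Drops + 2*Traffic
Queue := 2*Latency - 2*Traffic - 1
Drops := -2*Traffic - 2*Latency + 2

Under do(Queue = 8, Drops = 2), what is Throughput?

14

Setting Queue = 8, Drops = 2 by intervention discards those variables' equations.
Throughput = 2*Queue - 2*Drops + 2*Traffic  [with Queue=8, Drops=2, Traffic=1]  = 14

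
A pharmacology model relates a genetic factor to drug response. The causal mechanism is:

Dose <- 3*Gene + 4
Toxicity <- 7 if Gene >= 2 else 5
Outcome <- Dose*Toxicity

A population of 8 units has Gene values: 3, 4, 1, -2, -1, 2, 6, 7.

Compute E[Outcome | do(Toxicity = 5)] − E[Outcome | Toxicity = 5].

47.5

Under do(Toxicity=5), Toxicity's equation is replaced by Toxicity=5 for every unit. Per-unit Outcome: 65, 80, 35, -10, 5, 50, 110, 125. Mean = 57.5.
Conditioning on Toxicity=5 selects the 3 unit(s) with Gene ∈ {1, -2, -1}. Their Outcome values: 35, -10, 5. Mean = 10.
Difference = 57.5 − 10 = 47.5.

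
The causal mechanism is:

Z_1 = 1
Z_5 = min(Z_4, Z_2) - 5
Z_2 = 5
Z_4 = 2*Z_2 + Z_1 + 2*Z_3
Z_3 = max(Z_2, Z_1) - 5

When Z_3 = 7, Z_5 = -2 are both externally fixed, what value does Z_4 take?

25

The joint intervention fixes Z_3 = 7, Z_5 = -2, removing each variable's own equation.
Z_4 = 2*Z_2 + Z_1 + 2*Z_3  [with Z_2=5, Z_1=1, Z_3=7]  = 25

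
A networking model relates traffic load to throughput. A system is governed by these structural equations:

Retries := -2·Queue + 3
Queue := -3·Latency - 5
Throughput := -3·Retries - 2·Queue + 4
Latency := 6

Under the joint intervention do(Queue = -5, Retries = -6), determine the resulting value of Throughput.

32

Setting Queue = -5, Retries = -6 by intervention discards those variables' equations.
Throughput = -3·Retries - 2·Queue + 4  [with Retries=-6, Queue=-5]  = 32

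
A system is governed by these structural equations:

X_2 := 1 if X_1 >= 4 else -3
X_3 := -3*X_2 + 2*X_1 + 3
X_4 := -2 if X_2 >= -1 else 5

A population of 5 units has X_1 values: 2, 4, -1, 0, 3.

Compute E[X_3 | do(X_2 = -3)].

15.2

Every unit gets X_2=-3 under the intervention. X_3 values become 16, 20, 10, 12, 18; E[X_3|do(X_2=-3)] = 15.2.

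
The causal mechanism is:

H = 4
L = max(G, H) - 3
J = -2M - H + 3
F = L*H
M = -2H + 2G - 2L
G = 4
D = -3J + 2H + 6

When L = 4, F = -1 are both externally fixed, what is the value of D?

-31

Under do(L = 4, F = -1), each intervened variable's structural equation is replaced by its fixed value.
M = -2H + 2G - 2L  [with H=4, G=4, L=4]  = -8
J = -2M - H + 3  [with M=-8, H=4]  = 15
D = -3J + 2H + 6  [with J=15, H=4]  = -31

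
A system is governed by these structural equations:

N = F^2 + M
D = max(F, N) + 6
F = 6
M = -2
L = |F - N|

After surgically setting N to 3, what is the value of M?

Under do(N=3), the mechanism N = F^2 + M is discarded; N is fixed at 3.
Since M is not a descendant of the intervened variable, it is unaffected.

-2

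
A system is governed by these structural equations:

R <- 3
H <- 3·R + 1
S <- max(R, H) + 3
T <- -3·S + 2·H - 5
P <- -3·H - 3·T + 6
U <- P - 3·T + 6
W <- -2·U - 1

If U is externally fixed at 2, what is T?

-24

do(U=2) replaces the equation U <- P - 3·T + 6 with the constant U = 2.
No directed path runs from U to T, so T keeps its natural value.
H = 3·R + 1  [with R=3]  = 10
S = max(R, H) + 3  [with R=3, H=10]  = 13
T = -3·S + 2·H - 5  [with S=13, H=10]  = -24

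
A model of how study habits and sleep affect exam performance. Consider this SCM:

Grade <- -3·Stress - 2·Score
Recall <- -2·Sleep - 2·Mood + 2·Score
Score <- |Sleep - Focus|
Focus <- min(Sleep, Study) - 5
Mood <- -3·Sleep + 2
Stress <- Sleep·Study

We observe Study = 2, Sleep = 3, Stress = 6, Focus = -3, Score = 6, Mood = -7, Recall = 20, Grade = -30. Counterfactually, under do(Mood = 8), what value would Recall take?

Intervening sets Mood = 8 and removes its equation (Mood <- -3·Sleep + 2).
Focus = min(Sleep, Study) - 5  [with Sleep=3, Study=2]  = -3
Score = |Sleep - Focus|  [with Sleep=3, Focus=-3]  = 6
Recall = -2·Sleep - 2·Mood + 2·Score  [with Sleep=3, Mood=8, Score=6]  = -10

-10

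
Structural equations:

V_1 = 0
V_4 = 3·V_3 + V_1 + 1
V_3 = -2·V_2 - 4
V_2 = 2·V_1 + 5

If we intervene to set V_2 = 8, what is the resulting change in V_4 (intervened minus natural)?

-18

Under do(V_2=8), the mechanism V_2 = 2·V_1 + 5 is discarded; V_2 is fixed at 8.
V_3 = -2·V_2 - 4  [with V_2=8]  = -20
V_4 = 3·V_3 + V_1 + 1  [with V_3=-20, V_1=0]  = -59
Without intervention: V_2 = 2·V_1 + 5  [with V_1=0]  = 5; V_3 = -2·V_2 - 4  [with V_2=5]  = -14; V_4 = 3·V_3 + V_1 + 1  [with V_3=-14, V_1=0]  = -41.
Change = -59 − (-41) = -18.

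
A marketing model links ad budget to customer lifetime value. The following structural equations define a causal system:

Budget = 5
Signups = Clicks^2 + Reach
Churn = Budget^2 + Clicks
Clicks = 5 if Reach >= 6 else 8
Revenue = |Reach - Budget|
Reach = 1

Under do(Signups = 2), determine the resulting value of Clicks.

8

Under do(Signups=2), the mechanism Signups = Clicks^2 + Reach is discarded; Signups is fixed at 2.
Since Clicks is not a descendant of the intervened variable, it is unaffected.
Clicks = 5 if Reach >= 6 else 8  [with Reach=1]  = 8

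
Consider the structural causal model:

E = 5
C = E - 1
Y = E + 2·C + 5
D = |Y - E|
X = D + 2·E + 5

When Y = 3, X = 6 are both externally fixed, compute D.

The joint intervention fixes Y = 3, X = 6, removing each variable's own equation.
D = |Y - E|  [with Y=3, E=5]  = 2

2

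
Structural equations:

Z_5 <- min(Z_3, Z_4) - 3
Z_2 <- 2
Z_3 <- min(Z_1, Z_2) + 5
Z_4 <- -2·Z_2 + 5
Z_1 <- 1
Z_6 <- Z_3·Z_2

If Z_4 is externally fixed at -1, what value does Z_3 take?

Under do(Z_4=-1), the mechanism Z_4 <- -2·Z_2 + 5 is discarded; Z_4 is fixed at -1.
Since Z_3 is not a descendant of the intervened variable, it is unaffected.
Z_3 = min(Z_1, Z_2) + 5  [with Z_1=1, Z_2=2]  = 6

6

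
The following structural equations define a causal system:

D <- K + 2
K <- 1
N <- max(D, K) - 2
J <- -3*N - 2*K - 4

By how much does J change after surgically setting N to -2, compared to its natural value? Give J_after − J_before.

The intervention breaks the incoming arrows to N: N <- max(D, K) - 2 no longer applies, and N = -2.
J = -3*N - 2*K - 4  [with N=-2, K=1]  = 0
Without intervention: D = K + 2  [with K=1]  = 3; N = max(D, K) - 2  [with D=3, K=1]  = 1; J = -3*N - 2*K - 4  [with N=1, K=1]  = -9.
Change = 0 − (-9) = 9.

9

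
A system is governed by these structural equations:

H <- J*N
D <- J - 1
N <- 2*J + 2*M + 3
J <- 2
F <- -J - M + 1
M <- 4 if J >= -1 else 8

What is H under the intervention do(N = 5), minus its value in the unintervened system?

-20

The intervention breaks the incoming arrows to N: N <- 2*J + 2*M + 3 no longer applies, and N = 5.
H = J*N  [with J=2, N=5]  = 10
Without intervention: M = 4 if J >= -1 else 8  [with J=2]  = 4; N = 2*J + 2*M + 3  [with J=2, M=4]  = 15; H = J*N  [with J=2, N=15]  = 30.
Change = 10 − 30 = -20.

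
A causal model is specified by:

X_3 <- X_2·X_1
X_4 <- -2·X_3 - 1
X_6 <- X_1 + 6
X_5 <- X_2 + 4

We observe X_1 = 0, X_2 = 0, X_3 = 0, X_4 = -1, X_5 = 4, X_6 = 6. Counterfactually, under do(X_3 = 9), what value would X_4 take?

-19

The intervention breaks the incoming arrows to X_3: X_3 <- X_2·X_1 no longer applies, and X_3 = 9.
X_4 = -2·X_3 - 1  [with X_3=9]  = -19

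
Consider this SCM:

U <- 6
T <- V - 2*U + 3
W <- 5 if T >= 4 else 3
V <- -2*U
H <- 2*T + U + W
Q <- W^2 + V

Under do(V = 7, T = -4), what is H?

1

Under do(V = 7, T = -4), each intervened variable's structural equation is replaced by its fixed value.
W = 5 if T >= 4 else 3  [with T=-4]  = 3
H = 2*T + U + W  [with T=-4, U=6, W=3]  = 1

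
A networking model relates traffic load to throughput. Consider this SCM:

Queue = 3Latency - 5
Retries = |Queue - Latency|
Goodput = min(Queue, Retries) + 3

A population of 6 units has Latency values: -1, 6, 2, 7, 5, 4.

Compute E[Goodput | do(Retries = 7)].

6.5

do(Retries=7) breaks Retries's dependence on Latency. With Retries=7 fixed, Goodput across the units is -5, 10, 4, 10, 10, 10, mean 6.5.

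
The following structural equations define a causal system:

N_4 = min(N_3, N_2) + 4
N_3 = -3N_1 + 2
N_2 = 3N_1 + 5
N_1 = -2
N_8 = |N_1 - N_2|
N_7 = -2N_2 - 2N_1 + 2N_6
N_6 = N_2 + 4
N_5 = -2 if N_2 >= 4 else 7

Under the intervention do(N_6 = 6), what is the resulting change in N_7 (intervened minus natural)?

6

Intervening sets N_6 = 6 and removes its equation (N_6 = N_2 + 4).
N_2 = 3N_1 + 5  [with N_1=-2]  = -1
N_7 = -2N_2 - 2N_1 + 2N_6  [with N_2=-1, N_1=-2, N_6=6]  = 18
Without intervention: N_2 = 3N_1 + 5  [with N_1=-2]  = -1; N_6 = N_2 + 4  [with N_2=-1]  = 3; N_7 = -2N_2 - 2N_1 + 2N_6  [with N_2=-1, N_1=-2, N_6=3]  = 12.
Change = 18 − 12 = 6.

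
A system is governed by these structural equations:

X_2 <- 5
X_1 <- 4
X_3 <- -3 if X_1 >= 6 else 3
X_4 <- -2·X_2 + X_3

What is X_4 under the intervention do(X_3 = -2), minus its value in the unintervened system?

-5

The intervention breaks the incoming arrows to X_3: X_3 <- -3 if X_1 >= 6 else 3 no longer applies, and X_3 = -2.
X_4 = -2·X_2 + X_3  [with X_2=5, X_3=-2]  = -12
Without intervention: X_3 = -3 if X_1 >= 6 else 3  [with X_1=4]  = 3; X_4 = -2·X_2 + X_3  [with X_2=5, X_3=3]  = -7.
Change = -12 − (-7) = -5.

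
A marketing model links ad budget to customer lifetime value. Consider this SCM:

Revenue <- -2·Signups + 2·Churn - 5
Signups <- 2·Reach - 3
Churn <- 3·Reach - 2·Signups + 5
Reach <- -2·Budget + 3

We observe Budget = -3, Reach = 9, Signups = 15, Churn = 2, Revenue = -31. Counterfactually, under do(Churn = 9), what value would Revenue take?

-17

Intervening sets Churn = 9 and removes its equation (Churn <- 3·Reach - 2·Signups + 5).
Reach = -2·Budget + 3  [with Budget=-3]  = 9
Signups = 2·Reach - 3  [with Reach=9]  = 15
Revenue = -2·Signups + 2·Churn - 5  [with Signups=15, Churn=9]  = -17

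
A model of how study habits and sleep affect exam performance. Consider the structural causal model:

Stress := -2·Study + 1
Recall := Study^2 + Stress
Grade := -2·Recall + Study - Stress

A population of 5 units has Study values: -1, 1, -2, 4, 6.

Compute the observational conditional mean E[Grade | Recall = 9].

Observing Recall=9 restricts to units where Recall's equation naturally yields 9: Study ∈ {-2, 4}. In that subpopulation Grade = -25, -7, mean -16.

-16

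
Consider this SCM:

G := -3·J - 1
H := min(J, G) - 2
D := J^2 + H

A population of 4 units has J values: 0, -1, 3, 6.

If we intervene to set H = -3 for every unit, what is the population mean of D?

8.5

The intervention sets H=-3 in all 4 units regardless of J. Recomputing D per unit gives -3, -2, 6, 33; average 8.5.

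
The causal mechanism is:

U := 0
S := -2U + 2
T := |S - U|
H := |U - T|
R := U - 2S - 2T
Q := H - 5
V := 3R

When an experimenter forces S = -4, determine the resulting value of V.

0

Under do(S=-4), the mechanism S := -2U + 2 is discarded; S is fixed at -4.
T = |S - U|  [with S=-4, U=0]  = 4
R = U - 2S - 2T  [with U=0, S=-4, T=4]  = 0
V = 3R  [with R=0]  = 0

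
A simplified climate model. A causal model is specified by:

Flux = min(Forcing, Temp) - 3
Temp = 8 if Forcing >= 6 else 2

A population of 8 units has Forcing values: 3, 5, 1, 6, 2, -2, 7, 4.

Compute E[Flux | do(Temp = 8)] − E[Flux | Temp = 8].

do(Temp=8) breaks Temp's dependence on Forcing. With Temp=8 fixed, Flux across the units is 0, 2, -2, 3, -1, -5, 4, 1, mean 0.25.
E[Flux|Temp=8] averages over only the 2 units with Temp=8 (Forcing = 6, 7): Flux = 3, 4, mean 3.5.
Difference = 0.25 − 3.5 = -3.25.

-3.25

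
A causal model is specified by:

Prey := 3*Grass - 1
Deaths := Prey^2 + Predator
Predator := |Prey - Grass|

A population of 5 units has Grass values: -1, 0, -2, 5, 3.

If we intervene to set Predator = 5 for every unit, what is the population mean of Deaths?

Under do(Predator=5), Predator's equation is replaced by Predator=5 for every unit. Per-unit Deaths: 21, 6, 54, 201, 69. Mean = 70.2.

70.2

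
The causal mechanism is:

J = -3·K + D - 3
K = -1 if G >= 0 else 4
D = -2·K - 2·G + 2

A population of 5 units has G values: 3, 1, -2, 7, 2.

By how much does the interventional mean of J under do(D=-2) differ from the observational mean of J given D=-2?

Under do(D=-2), D's equation is replaced by D=-2 for every unit. Per-unit J: -2, -2, -17, -2, -2. Mean = -5.
Conditioning on D=-2 selects the 2 unit(s) with G ∈ {3, -2}. Their J values: -2, -17. Mean = -9.5.
Difference = -5 − (-9.5) = 4.5.

4.5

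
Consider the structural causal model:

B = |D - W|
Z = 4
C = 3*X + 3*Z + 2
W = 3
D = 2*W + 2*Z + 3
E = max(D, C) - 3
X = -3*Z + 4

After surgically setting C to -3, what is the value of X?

-8

The intervention breaks the incoming arrows to C: C = 3*X + 3*Z + 2 no longer applies, and C = -3.
Since X is not a descendant of the intervened variable, it is unaffected.
X = -3*Z + 4  [with Z=4]  = -8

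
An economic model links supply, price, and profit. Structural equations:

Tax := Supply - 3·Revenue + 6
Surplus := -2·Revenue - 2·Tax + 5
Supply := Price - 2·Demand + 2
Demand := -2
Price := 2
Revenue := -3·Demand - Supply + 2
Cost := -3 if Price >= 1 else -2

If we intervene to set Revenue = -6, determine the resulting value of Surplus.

Under do(Revenue=-6), the mechanism Revenue := -3·Demand - Supply + 2 is discarded; Revenue is fixed at -6.
Supply = Price - 2·Demand + 2  [with Price=2, Demand=-2]  = 8
Tax = Supply - 3·Revenue + 6  [with Supply=8, Revenue=-6]  = 32
Surplus = -2·Revenue - 2·Tax + 5  [with Revenue=-6, Tax=32]  = -47

-47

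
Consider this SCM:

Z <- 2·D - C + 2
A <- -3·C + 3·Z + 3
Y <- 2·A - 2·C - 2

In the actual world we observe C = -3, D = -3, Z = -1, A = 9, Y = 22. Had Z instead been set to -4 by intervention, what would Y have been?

4

do(Z=-4) replaces the equation Z <- 2·D - C + 2 with the constant Z = -4.
A = -3·C + 3·Z + 3  [with C=-3, Z=-4]  = 0
Y = 2·A - 2·C - 2  [with A=0, C=-3]  = 4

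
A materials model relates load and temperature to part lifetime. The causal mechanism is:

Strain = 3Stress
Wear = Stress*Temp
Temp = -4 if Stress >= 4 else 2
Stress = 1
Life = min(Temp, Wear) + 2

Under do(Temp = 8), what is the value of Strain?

3

Under do(Temp=8), the mechanism Temp = -4 if Stress >= 4 else 2 is discarded; Temp is fixed at 8.
Since Strain is not a descendant of the intervened variable, it is unaffected.
Strain = 3Stress  [with Stress=1]  = 3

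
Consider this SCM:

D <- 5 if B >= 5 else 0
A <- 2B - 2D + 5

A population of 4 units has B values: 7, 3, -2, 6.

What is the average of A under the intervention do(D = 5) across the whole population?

do(D=5) breaks D's dependence on B. With D=5 fixed, A across the units is 9, 1, -9, 7, mean 2.

2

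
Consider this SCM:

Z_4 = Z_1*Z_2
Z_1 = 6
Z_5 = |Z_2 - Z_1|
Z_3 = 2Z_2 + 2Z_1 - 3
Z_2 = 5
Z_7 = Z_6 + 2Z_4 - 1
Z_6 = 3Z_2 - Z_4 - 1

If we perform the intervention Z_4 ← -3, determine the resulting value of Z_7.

10

The intervention breaks the incoming arrows to Z_4: Z_4 = Z_1*Z_2 no longer applies, and Z_4 = -3.
Z_6 = 3Z_2 - Z_4 - 1  [with Z_2=5, Z_4=-3]  = 17
Z_7 = Z_6 + 2Z_4 - 1  [with Z_6=17, Z_4=-3]  = 10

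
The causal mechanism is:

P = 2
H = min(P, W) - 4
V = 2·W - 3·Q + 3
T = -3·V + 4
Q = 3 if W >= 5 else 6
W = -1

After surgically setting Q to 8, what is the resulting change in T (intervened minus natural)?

18

Under do(Q=8), the mechanism Q = 3 if W >= 5 else 6 is discarded; Q is fixed at 8.
V = 2·W - 3·Q + 3  [with W=-1, Q=8]  = -23
T = -3·V + 4  [with V=-23]  = 73
Without intervention: Q = 3 if W >= 5 else 6  [with W=-1]  = 6; V = 2·W - 3·Q + 3  [with W=-1, Q=6]  = -17; T = -3·V + 4  [with V=-17]  = 55.
Change = 73 − 55 = 18.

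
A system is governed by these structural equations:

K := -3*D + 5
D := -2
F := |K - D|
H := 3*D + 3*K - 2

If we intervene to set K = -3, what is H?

The intervention breaks the incoming arrows to K: K := -3*D + 5 no longer applies, and K = -3.
H = 3*D + 3*K - 2  [with D=-2, K=-3]  = -17

-17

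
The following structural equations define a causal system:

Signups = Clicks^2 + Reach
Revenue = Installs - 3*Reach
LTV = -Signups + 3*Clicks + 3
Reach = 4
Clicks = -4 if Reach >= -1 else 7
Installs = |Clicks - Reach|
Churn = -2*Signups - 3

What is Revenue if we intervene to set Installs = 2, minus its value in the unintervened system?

-6

The intervention breaks the incoming arrows to Installs: Installs = |Clicks - Reach| no longer applies, and Installs = 2.
Revenue = Installs - 3*Reach  [with Installs=2, Reach=4]  = -10
Without intervention: Clicks = -4 if Reach >= -1 else 7  [with Reach=4]  = -4; Installs = |Clicks - Reach|  [with Clicks=-4, Reach=4]  = 8; Revenue = Installs - 3*Reach  [with Installs=8, Reach=4]  = -4.
Change = -10 − (-4) = -6.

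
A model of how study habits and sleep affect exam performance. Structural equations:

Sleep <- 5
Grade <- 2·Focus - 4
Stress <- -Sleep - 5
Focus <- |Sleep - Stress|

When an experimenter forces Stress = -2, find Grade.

Under do(Stress=-2), the mechanism Stress <- -Sleep - 5 is discarded; Stress is fixed at -2.
Focus = |Sleep - Stress|  [with Sleep=5, Stress=-2]  = 7
Grade = 2·Focus - 4  [with Focus=7]  = 10

10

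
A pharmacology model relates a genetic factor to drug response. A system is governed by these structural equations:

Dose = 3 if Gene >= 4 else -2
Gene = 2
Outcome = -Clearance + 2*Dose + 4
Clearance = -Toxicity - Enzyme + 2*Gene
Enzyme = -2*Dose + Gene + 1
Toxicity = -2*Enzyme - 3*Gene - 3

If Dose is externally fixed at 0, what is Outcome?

-12

Under do(Dose=0), the mechanism Dose = 3 if Gene >= 4 else -2 is discarded; Dose is fixed at 0.
Enzyme = -2*Dose + Gene + 1  [with Dose=0, Gene=2]  = 3
Toxicity = -2*Enzyme - 3*Gene - 3  [with Enzyme=3, Gene=2]  = -15
Clearance = -Toxicity - Enzyme + 2*Gene  [with Toxicity=-15, Enzyme=3, Gene=2]  = 16
Outcome = -Clearance + 2*Dose + 4  [with Clearance=16, Dose=0]  = -12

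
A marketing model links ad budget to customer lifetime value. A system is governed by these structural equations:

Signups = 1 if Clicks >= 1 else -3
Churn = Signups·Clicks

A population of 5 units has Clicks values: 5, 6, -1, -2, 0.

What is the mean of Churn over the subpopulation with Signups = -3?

3

Conditioning on Signups=-3 selects the 3 unit(s) with Clicks ∈ {-1, -2, 0}. Their Churn values: 3, 6, 0. Mean = 3.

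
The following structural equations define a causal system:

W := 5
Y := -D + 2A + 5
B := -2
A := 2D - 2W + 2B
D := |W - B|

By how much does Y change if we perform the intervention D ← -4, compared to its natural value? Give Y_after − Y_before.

-33

do(D=-4) replaces the equation D := |W - B| with the constant D = -4.
A = 2D - 2W + 2B  [with D=-4, W=5, B=-2]  = -22
Y = -D + 2A + 5  [with D=-4, A=-22]  = -35
Without intervention: D = |W - B|  [with W=5, B=-2]  = 7; A = 2D - 2W + 2B  [with D=7, W=5, B=-2]  = 0; Y = -D + 2A + 5  [with D=7, A=0]  = -2.
Change = -35 − (-2) = -33.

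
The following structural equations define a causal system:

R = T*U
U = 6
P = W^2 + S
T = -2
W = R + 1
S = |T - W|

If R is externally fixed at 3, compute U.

6

Under do(R=3), the mechanism R = T*U is discarded; R is fixed at 3.
Since U is not a descendant of the intervened variable, it is unaffected.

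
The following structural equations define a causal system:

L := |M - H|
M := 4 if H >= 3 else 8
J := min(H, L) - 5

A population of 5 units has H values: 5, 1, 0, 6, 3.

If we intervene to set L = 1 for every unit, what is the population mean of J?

-4.2

The intervention sets L=1 in all 5 units regardless of H. Recomputing J per unit gives -4, -4, -5, -4, -4; average -4.2.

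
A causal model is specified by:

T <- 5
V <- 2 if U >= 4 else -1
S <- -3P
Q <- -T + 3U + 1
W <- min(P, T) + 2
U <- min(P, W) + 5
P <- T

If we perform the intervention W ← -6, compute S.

-15

The intervention breaks the incoming arrows to W: W <- min(P, T) + 2 no longer applies, and W = -6.
S is not downstream of the intervention, so its value is determined by the original equations.
P = T  [with T=5]  = 5
S = -3P  [with P=5]  = -15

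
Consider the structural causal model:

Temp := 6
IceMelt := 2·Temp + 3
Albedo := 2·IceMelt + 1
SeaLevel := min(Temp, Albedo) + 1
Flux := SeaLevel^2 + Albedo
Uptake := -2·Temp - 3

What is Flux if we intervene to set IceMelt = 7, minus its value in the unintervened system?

-16

do(IceMelt=7) replaces the equation IceMelt := 2·Temp + 3 with the constant IceMelt = 7.
Albedo = 2·IceMelt + 1  [with IceMelt=7]  = 15
SeaLevel = min(Temp, Albedo) + 1  [with Temp=6, Albedo=15]  = 7
Flux = SeaLevel^2 + Albedo  [with SeaLevel=7, Albedo=15]  = 64
Without intervention: IceMelt = 2·Temp + 3  [with Temp=6]  = 15; Albedo = 2·IceMelt + 1  [with IceMelt=15]  = 31; SeaLevel = min(Temp, Albedo) + 1  [with Temp=6, Albedo=31]  = 7; Flux = SeaLevel^2 + Albedo  [with SeaLevel=7, Albedo=31]  = 80.
Change = 64 − 80 = -16.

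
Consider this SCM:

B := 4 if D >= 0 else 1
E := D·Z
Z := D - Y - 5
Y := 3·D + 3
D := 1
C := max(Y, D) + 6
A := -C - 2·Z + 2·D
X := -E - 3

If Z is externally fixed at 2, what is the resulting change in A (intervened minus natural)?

-24

The intervention breaks the incoming arrows to Z: Z := D - Y - 5 no longer applies, and Z = 2.
Y = 3·D + 3  [with D=1]  = 6
C = max(Y, D) + 6  [with Y=6, D=1]  = 12
A = -C - 2·Z + 2·D  [with C=12, Z=2, D=1]  = -14
Without intervention: Y = 3·D + 3  [with D=1]  = 6; C = max(Y, D) + 6  [with Y=6, D=1]  = 12; Z = D - Y - 5  [with D=1, Y=6]  = -10; A = -C - 2·Z + 2·D  [with C=12, Z=-10, D=1]  = 10.
Change = -14 − 10 = -24.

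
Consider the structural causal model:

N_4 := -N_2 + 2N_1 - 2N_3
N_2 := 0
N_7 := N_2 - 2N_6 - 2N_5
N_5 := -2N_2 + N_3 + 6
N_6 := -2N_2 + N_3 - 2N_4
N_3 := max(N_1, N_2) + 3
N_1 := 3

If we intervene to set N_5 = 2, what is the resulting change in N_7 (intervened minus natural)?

20

Under do(N_5=2), the mechanism N_5 := -2N_2 + N_3 + 6 is discarded; N_5 is fixed at 2.
N_3 = max(N_1, N_2) + 3  [with N_1=3, N_2=0]  = 6
N_4 = -N_2 + 2N_1 - 2N_3  [with N_2=0, N_1=3, N_3=6]  = -6
N_6 = -2N_2 + N_3 - 2N_4  [with N_2=0, N_3=6, N_4=-6]  = 18
N_7 = N_2 - 2N_6 - 2N_5  [with N_2=0, N_6=18, N_5=2]  = -40
Without intervention: N_3 = max(N_1, N_2) + 3  [with N_1=3, N_2=0]  = 6; N_4 = -N_2 + 2N_1 - 2N_3  [with N_2=0, N_1=3, N_3=6]  = -6; N_5 = -2N_2 + N_3 + 6  [with N_2=0, N_3=6]  = 12; N_6 = -2N_2 + N_3 - 2N_4  [with N_2=0, N_3=6, N_4=-6]  = 18; N_7 = N_2 - 2N_6 - 2N_5  [with N_2=0, N_6=18, N_5=12]  = -60.
Change = -40 − (-60) = 20.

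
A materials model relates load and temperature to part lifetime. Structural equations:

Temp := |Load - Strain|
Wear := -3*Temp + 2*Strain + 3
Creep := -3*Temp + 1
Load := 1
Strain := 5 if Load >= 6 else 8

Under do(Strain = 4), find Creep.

-8

Under do(Strain=4), the mechanism Strain := 5 if Load >= 6 else 8 is discarded; Strain is fixed at 4.
Temp = |Load - Strain|  [with Load=1, Strain=4]  = 3
Creep = -3*Temp + 1  [with Temp=3]  = -8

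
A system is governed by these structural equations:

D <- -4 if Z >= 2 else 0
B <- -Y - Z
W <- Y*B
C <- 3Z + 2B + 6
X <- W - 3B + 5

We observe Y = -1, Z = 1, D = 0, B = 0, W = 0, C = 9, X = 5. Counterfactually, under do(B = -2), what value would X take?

13

The intervention breaks the incoming arrows to B: B <- -Y - Z no longer applies, and B = -2.
W = Y*B  [with Y=-1, B=-2]  = 2
X = W - 3B + 5  [with W=2, B=-2]  = 13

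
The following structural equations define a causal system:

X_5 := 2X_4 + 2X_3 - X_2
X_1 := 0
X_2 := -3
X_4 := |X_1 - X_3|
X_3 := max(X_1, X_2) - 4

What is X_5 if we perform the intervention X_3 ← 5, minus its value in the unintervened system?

20

do(X_3=5) replaces the equation X_3 := max(X_1, X_2) - 4 with the constant X_3 = 5.
X_4 = |X_1 - X_3|  [with X_1=0, X_3=5]  = 5
X_5 = 2X_4 + 2X_3 - X_2  [with X_4=5, X_3=5, X_2=-3]  = 23
Without intervention: X_3 = max(X_1, X_2) - 4  [with X_1=0, X_2=-3]  = -4; X_4 = |X_1 - X_3|  [with X_1=0, X_3=-4]  = 4; X_5 = 2X_4 + 2X_3 - X_2  [with X_4=4, X_3=-4, X_2=-3]  = 3.
Change = 23 − 3 = 20.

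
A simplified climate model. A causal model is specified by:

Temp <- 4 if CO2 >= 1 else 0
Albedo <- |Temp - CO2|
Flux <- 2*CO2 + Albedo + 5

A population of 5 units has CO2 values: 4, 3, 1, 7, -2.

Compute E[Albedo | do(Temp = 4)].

2.6

Under do(Temp=4), Temp's equation is replaced by Temp=4 for every unit. Per-unit Albedo: 0, 1, 3, 3, 6. Mean = 2.6.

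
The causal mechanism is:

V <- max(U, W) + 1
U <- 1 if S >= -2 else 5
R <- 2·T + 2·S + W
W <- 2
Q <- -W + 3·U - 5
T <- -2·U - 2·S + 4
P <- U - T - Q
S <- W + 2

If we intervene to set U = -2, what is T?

0

The intervention breaks the incoming arrows to U: U <- 1 if S >= -2 else 5 no longer applies, and U = -2.
S = W + 2  [with W=2]  = 4
T = -2·U - 2·S + 4  [with U=-2, S=4]  = 0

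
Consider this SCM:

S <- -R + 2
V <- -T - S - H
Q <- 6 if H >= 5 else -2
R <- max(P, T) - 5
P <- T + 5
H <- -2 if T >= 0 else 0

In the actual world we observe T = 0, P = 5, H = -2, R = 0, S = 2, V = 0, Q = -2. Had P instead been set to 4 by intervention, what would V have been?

Under do(P=4), the mechanism P <- T + 5 is discarded; P is fixed at 4.
H = -2 if T >= 0 else 0  [with T=0]  = -2
R = max(P, T) - 5  [with P=4, T=0]  = -1
S = -R + 2  [with R=-1]  = 3
V = -T - S - H  [with T=0, S=3, H=-2]  = -1

-1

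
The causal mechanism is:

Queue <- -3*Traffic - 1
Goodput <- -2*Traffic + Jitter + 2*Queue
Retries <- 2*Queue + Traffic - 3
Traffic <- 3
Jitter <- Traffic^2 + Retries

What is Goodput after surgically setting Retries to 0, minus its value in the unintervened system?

do(Retries=0) replaces the equation Retries <- 2*Queue + Traffic - 3 with the constant Retries = 0.
Queue = -3*Traffic - 1  [with Traffic=3]  = -10
Jitter = Traffic^2 + Retries  [with Traffic=3, Retries=0]  = 9
Goodput = -2*Traffic + Jitter + 2*Queue  [with Traffic=3, Jitter=9, Queue=-10]  = -17
Without intervention: Queue = -3*Traffic - 1  [with Traffic=3]  = -10; Retries = 2*Queue + Traffic - 3  [with Queue=-10, Traffic=3]  = -20; Jitter = Traffic^2 + Retries  [with Traffic=3, Retries=-20]  = -11; Goodput = -2*Traffic + Jitter + 2*Queue  [with Traffic=3, Jitter=-11, Queue=-10]  = -37.
Change = -17 − (-37) = 20.

20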